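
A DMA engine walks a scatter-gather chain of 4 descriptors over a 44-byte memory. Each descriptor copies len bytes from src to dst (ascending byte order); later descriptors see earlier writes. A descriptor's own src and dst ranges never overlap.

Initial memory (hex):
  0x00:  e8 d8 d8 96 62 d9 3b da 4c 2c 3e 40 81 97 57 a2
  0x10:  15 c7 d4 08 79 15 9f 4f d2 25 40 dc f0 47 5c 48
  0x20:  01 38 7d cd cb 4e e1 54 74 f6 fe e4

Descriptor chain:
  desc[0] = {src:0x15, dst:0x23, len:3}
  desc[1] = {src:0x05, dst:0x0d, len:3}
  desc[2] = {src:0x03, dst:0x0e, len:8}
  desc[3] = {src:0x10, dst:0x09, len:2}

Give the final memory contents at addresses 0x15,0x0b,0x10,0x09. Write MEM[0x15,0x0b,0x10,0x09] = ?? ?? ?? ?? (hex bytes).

[0] 0x15->0x23 len=3 : 15 9f 4f
[1] 0x05->0x0d len=3 : d9 3b da
[2] 0x03->0x0e len=8 : 96 62 d9 3b da 4c 2c 3e
[3] 0x10->0x09 len=2 : d9 3b
query mem[0x15]=0x3e, mem[0x0b]=0x40, mem[0x10]=0xd9, mem[0x09]=0xd9

MEM[0x15,0x0b,0x10,0x09] = 3e 40 d9 d9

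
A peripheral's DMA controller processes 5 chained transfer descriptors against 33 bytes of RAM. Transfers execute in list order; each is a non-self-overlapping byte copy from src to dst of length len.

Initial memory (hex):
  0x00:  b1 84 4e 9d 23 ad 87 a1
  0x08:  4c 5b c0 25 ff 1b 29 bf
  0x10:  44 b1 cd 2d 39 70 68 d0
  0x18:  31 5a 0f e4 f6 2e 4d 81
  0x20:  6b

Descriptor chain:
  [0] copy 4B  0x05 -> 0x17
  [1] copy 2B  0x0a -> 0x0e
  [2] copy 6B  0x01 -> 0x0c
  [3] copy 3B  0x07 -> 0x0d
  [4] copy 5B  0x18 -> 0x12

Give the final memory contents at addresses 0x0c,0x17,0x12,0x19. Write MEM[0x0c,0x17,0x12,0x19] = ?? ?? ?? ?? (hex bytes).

MEM[0x0c,0x17,0x12,0x19] = 84 ad 87 a1

  after D0: wrote 4B at 0x17 = ad87a14c
  after D1: wrote 2B at 0x0e = c025
  after D2: wrote 6B at 0x0c = 844e9d23ad87
  after D3: wrote 3B at 0x0d = a14c5b
  after D4: wrote 5B at 0x12 = 87a14ce4f6
query mem[0x0c]=0x84, mem[0x17]=0xad, mem[0x12]=0x87, mem[0x19]=0xa1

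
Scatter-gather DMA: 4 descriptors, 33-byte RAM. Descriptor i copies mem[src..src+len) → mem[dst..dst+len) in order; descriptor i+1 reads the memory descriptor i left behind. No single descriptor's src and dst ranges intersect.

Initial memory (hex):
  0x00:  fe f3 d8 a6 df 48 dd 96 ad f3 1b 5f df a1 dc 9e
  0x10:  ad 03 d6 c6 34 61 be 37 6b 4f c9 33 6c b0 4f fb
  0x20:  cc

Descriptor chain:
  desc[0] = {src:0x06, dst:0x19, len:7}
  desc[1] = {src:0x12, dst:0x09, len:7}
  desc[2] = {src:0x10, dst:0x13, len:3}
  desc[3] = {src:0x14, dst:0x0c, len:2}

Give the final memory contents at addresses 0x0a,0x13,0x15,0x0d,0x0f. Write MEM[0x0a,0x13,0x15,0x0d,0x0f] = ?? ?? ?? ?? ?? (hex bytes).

MEM[0x0a,0x13,0x15,0x0d,0x0f] = c6 ad d6 d6 6b

#0 dst[0x19+7] := {0xdd,0x96,0xad,0xf3,0x1b,0x5f,0xdf}
#1 dst[0x09+7] := {0xd6,0xc6,0x34,0x61,0xbe,0x37,0x6b}
#2 dst[0x13+3] := {0xad,0x03,0xd6}
#3 dst[0x0c+2] := {0x03,0xd6}
query mem[0x0a]=0xc6, mem[0x13]=0xad, mem[0x15]=0xd6, mem[0x0d]=0xd6, mem[0x0f]=0x6b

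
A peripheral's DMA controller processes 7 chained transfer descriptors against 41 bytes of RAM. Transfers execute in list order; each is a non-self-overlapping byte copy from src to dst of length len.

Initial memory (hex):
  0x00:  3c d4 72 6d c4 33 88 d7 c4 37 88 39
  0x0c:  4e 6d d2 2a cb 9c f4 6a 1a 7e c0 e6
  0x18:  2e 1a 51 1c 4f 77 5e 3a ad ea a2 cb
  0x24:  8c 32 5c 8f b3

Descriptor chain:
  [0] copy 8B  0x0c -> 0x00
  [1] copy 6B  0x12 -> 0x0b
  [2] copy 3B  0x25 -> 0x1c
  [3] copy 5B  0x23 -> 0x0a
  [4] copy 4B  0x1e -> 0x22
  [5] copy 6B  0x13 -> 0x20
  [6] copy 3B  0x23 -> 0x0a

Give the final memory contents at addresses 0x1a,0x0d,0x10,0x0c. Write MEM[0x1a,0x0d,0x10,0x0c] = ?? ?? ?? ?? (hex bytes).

MEM[0x1a,0x0d,0x10,0x0c] = 51 5c e6 2e

[0] 0x0c->0x00 len=8 : 4e 6d d2 2a cb 9c f4 6a
[1] 0x12->0x0b len=6 : f4 6a 1a 7e c0 e6
[2] 0x25->0x1c len=3 : 32 5c 8f
[3] 0x23->0x0a len=5 : cb 8c 32 5c 8f
[4] 0x1e->0x22 len=4 : 8f 3a ad ea
[5] 0x13->0x20 len=6 : 6a 1a 7e c0 e6 2e
[6] 0x23->0x0a len=3 : c0 e6 2e
query mem[0x1a]=0x51, mem[0x0d]=0x5c, mem[0x10]=0xe6, mem[0x0c]=0x2e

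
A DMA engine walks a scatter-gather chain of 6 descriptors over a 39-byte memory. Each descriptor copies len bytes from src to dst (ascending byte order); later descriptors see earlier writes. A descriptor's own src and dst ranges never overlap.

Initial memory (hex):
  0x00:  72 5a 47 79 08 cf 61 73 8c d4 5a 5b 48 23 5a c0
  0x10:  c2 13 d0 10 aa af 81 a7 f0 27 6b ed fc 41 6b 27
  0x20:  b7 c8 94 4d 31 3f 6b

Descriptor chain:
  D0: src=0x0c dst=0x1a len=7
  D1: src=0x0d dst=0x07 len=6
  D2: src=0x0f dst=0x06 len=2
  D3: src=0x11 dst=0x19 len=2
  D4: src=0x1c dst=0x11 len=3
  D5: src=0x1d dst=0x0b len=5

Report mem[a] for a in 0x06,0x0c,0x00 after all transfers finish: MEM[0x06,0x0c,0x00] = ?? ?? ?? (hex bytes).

#0 dst[0x1a+7] := {0x48,0x23,0x5a,0xc0,0xc2,0x13,0xd0}
#1 dst[0x07+6] := {0x23,0x5a,0xc0,0xc2,0x13,0xd0}
#2 dst[0x06+2] := {0xc0,0xc2}
#3 dst[0x19+2] := {0x13,0xd0}
#4 dst[0x11+3] := {0x5a,0xc0,0xc2}
#5 dst[0x0b+5] := {0xc0,0xc2,0x13,0xd0,0xc8}
query mem[0x06]=0xc0, mem[0x0c]=0xc2, mem[0x00]=0x72

MEM[0x06,0x0c,0x00] = c0 c2 72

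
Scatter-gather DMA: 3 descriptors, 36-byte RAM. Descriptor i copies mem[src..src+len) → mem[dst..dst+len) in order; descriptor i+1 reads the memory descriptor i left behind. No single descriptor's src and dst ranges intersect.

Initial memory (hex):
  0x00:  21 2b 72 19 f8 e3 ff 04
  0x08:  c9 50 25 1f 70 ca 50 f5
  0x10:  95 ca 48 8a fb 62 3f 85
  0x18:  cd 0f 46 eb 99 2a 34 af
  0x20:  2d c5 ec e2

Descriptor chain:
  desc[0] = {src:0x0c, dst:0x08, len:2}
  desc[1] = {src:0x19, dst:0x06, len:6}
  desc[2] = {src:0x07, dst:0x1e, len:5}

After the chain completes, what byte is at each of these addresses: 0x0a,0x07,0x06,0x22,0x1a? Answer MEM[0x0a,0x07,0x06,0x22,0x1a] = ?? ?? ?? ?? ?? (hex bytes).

  after D0: wrote 2B at 0x08 = 70ca
  after D1: wrote 6B at 0x06 = 0f46eb992a34
  after D2: wrote 5B at 0x1e = 46eb992a34
query mem[0x0a]=0x2a, mem[0x07]=0x46, mem[0x06]=0x0f, mem[0x22]=0x34, mem[0x1a]=0x46

MEM[0x0a,0x07,0x06,0x22,0x1a] = 2a 46 0f 34 46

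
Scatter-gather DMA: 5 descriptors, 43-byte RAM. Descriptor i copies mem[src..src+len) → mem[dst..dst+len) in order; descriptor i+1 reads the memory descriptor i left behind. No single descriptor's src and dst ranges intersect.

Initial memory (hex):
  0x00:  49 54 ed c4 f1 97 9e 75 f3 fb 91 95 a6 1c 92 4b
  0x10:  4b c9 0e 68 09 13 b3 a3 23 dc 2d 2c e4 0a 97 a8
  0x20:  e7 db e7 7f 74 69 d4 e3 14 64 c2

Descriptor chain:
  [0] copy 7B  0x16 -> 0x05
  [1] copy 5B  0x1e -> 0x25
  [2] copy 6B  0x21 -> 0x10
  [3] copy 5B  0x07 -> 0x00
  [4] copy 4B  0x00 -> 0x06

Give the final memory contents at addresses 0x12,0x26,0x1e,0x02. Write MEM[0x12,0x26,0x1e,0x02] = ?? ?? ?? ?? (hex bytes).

MEM[0x12,0x26,0x1e,0x02] = 7f a8 97 2d

#0 dst[0x05+7] := {0xb3,0xa3,0x23,0xdc,0x2d,0x2c,0xe4}
#1 dst[0x25+5] := {0x97,0xa8,0xe7,0xdb,0xe7}
#2 dst[0x10+6] := {0xdb,0xe7,0x7f,0x74,0x97,0xa8}
#3 dst[0x00+5] := {0x23,0xdc,0x2d,0x2c,0xe4}
#4 dst[0x06+4] := {0x23,0xdc,0x2d,0x2c}
query mem[0x12]=0x7f, mem[0x26]=0xa8, mem[0x1e]=0x97, mem[0x02]=0x2d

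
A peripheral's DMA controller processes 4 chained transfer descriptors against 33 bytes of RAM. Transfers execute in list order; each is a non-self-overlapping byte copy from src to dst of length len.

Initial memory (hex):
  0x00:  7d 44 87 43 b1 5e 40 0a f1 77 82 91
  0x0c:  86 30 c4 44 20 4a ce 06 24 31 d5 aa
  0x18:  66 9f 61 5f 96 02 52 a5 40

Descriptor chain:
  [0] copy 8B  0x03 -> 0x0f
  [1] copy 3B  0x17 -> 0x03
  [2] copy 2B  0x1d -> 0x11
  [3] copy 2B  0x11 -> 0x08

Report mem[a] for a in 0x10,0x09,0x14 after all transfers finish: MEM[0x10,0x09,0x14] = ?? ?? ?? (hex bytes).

MEM[0x10,0x09,0x14] = b1 52 f1

[0] 0x03->0x0f len=8 : 43 b1 5e 40 0a f1 77 82
[1] 0x17->0x03 len=3 : aa 66 9f
[2] 0x1d->0x11 len=2 : 02 52
[3] 0x11->0x08 len=2 : 02 52
query mem[0x10]=0xb1, mem[0x09]=0x52, mem[0x14]=0xf1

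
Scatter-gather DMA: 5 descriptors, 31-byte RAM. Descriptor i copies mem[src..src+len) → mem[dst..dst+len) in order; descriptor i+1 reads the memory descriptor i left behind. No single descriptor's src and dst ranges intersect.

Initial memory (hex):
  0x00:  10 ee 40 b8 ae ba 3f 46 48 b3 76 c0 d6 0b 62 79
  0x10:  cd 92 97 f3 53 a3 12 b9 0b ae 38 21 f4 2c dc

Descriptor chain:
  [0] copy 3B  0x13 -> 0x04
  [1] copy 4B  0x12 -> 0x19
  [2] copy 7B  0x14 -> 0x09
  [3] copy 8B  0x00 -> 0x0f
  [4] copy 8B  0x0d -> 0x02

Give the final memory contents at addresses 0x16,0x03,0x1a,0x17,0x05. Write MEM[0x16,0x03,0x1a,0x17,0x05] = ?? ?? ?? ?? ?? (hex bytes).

MEM[0x16,0x03,0x1a,0x17,0x05] = 46 97 f3 b9 ee

#0 dst[0x04+3] := {0xf3,0x53,0xa3}
#1 dst[0x19+4] := {0x97,0xf3,0x53,0xa3}
#2 dst[0x09+7] := {0x53,0xa3,0x12,0xb9,0x0b,0x97,0xf3}
#3 dst[0x0f+8] := {0x10,0xee,0x40,0xb8,0xf3,0x53,0xa3,0x46}
#4 dst[0x02+8] := {0x0b,0x97,0x10,0xee,0x40,0xb8,0xf3,0x53}
query mem[0x16]=0x46, mem[0x03]=0x97, mem[0x1a]=0xf3, mem[0x17]=0xb9, mem[0x05]=0xee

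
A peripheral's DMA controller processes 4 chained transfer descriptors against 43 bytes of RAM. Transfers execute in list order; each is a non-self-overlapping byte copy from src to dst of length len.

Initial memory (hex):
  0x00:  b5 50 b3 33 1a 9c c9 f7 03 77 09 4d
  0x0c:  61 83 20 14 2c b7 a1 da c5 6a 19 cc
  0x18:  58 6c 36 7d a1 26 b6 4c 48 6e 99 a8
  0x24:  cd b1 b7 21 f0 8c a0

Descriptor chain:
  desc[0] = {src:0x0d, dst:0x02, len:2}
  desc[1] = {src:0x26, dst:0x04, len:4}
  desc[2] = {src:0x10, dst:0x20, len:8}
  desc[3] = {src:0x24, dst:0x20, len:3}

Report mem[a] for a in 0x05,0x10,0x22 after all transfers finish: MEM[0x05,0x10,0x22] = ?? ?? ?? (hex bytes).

MEM[0x05,0x10,0x22] = 21 2c 19

#0 dst[0x02+2] := {0x83,0x20}
#1 dst[0x04+4] := {0xb7,0x21,0xf0,0x8c}
#2 dst[0x20+8] := {0x2c,0xb7,0xa1,0xda,0xc5,0x6a,0x19,0xcc}
#3 dst[0x20+3] := {0xc5,0x6a,0x19}
query mem[0x05]=0x21, mem[0x10]=0x2c, mem[0x22]=0x19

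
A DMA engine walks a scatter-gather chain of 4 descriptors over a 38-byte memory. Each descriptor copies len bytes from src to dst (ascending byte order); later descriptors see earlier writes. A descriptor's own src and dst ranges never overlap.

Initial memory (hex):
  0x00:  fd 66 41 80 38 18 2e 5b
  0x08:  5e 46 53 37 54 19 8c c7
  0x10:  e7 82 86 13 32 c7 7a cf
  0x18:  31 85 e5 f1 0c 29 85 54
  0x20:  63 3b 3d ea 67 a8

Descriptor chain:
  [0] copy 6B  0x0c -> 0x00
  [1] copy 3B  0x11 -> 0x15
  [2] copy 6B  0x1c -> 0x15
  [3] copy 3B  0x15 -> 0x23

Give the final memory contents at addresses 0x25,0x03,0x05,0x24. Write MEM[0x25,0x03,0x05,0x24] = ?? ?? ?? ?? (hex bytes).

D0: mem[0x00..0x05] <- [54 19 8c c7 e7 82]
D1: mem[0x15..0x17] <- [82 86 13]
D2: mem[0x15..0x1a] <- [0c 29 85 54 63 3b]
D3: mem[0x23..0x25] <- [0c 29 85]
query mem[0x25]=0x85, mem[0x03]=0xc7, mem[0x05]=0x82, mem[0x24]=0x29

MEM[0x25,0x03,0x05,0x24] = 85 c7 82 29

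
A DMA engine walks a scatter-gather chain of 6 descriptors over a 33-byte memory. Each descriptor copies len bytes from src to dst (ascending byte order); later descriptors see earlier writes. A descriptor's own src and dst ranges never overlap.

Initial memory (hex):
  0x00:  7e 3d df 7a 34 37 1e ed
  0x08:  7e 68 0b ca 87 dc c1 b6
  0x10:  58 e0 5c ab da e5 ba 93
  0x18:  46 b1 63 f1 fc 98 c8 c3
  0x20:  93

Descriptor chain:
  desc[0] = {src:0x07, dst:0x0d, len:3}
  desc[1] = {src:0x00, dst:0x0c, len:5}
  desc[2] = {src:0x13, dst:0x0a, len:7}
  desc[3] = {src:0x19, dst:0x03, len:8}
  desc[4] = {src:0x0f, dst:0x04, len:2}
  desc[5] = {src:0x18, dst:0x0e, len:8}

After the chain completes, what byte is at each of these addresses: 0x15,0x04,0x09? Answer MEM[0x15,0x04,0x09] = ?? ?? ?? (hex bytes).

MEM[0x15,0x04,0x09] = c3 46 c3

[0] 0x07->0x0d len=3 : ed 7e 68
[1] 0x00->0x0c len=5 : 7e 3d df 7a 34
[2] 0x13->0x0a len=7 : ab da e5 ba 93 46 b1
[3] 0x19->0x03 len=8 : b1 63 f1 fc 98 c8 c3 93
[4] 0x0f->0x04 len=2 : 46 b1
[5] 0x18->0x0e len=8 : 46 b1 63 f1 fc 98 c8 c3
query mem[0x15]=0xc3, mem[0x04]=0x46, mem[0x09]=0xc3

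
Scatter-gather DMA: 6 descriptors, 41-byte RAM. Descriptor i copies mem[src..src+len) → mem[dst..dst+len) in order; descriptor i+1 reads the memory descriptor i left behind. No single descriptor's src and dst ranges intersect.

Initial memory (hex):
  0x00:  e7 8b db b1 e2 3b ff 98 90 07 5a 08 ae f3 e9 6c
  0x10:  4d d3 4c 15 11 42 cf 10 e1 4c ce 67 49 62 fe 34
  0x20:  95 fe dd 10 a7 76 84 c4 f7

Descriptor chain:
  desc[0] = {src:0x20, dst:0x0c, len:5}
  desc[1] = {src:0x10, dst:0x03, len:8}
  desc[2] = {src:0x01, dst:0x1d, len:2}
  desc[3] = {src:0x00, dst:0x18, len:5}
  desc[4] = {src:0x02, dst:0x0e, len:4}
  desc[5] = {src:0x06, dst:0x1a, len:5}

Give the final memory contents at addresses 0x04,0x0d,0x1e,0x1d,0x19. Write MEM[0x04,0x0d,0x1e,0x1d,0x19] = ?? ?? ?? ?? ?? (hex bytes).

#0 dst[0x0c+5] := {0x95,0xfe,0xdd,0x10,0xa7}
#1 dst[0x03+8] := {0xa7,0xd3,0x4c,0x15,0x11,0x42,0xcf,0x10}
#2 dst[0x1d+2] := {0x8b,0xdb}
#3 dst[0x18+5] := {0xe7,0x8b,0xdb,0xa7,0xd3}
#4 dst[0x0e+4] := {0xdb,0xa7,0xd3,0x4c}
#5 dst[0x1a+5] := {0x15,0x11,0x42,0xcf,0x10}
query mem[0x04]=0xd3, mem[0x0d]=0xfe, mem[0x1e]=0x10, mem[0x1d]=0xcf, mem[0x19]=0x8b

MEM[0x04,0x0d,0x1e,0x1d,0x19] = d3 fe 10 cf 8b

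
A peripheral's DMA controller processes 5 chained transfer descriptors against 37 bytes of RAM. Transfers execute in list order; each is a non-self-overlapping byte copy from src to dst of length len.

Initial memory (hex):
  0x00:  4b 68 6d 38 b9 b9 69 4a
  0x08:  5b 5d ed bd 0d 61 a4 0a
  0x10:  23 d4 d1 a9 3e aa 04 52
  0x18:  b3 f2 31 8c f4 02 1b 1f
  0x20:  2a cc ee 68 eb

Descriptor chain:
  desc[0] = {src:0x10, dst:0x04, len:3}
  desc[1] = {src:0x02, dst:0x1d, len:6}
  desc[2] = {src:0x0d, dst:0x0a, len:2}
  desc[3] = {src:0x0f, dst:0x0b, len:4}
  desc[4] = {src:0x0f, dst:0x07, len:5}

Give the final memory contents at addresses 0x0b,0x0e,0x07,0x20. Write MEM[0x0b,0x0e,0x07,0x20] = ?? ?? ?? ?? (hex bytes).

MEM[0x0b,0x0e,0x07,0x20] = a9 d1 0a d4

#0 dst[0x04+3] := {0x23,0xd4,0xd1}
#1 dst[0x1d+6] := {0x6d,0x38,0x23,0xd4,0xd1,0x4a}
#2 dst[0x0a+2] := {0x61,0xa4}
#3 dst[0x0b+4] := {0x0a,0x23,0xd4,0xd1}
#4 dst[0x07+5] := {0x0a,0x23,0xd4,0xd1,0xa9}
query mem[0x0b]=0xa9, mem[0x0e]=0xd1, mem[0x07]=0x0a, mem[0x20]=0xd4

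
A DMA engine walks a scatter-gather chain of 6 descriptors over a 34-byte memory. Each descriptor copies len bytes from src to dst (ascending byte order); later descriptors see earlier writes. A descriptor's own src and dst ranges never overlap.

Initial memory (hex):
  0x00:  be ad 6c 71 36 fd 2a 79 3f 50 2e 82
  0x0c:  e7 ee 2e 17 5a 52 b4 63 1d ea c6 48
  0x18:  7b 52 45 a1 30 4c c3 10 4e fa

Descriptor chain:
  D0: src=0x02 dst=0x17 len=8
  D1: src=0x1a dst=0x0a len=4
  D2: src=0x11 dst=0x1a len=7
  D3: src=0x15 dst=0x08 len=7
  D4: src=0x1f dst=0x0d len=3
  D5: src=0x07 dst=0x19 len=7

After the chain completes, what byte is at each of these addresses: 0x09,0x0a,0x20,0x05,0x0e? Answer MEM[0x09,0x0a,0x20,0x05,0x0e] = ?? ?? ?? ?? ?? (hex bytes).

MEM[0x09,0x0a,0x20,0x05,0x0e] = c6 6c 6c fd 6c

[0] 0x02->0x17 len=8 : 6c 71 36 fd 2a 79 3f 50
[1] 0x1a->0x0a len=4 : fd 2a 79 3f
[2] 0x11->0x1a len=7 : 52 b4 63 1d ea c6 6c
[3] 0x15->0x08 len=7 : ea c6 6c 71 36 52 b4
[4] 0x1f->0x0d len=3 : c6 6c fa
[5] 0x07->0x19 len=7 : 79 ea c6 6c 71 36 c6
query mem[0x09]=0xc6, mem[0x0a]=0x6c, mem[0x20]=0x6c, mem[0x05]=0xfd, mem[0x0e]=0x6c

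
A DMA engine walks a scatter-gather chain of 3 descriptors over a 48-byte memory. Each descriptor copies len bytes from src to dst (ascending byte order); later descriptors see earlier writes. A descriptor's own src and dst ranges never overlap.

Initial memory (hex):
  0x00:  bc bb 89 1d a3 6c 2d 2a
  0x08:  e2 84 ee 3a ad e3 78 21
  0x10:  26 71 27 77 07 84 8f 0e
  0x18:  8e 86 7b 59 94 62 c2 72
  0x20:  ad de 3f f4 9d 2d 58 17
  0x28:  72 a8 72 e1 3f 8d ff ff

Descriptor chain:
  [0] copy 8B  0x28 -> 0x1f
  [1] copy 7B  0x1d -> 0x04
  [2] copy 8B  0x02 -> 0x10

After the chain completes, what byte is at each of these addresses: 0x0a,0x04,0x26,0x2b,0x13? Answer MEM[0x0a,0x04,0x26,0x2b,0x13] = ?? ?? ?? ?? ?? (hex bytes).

[0] 0x28->0x1f len=8 : 72 a8 72 e1 3f 8d ff ff
[1] 0x1d->0x04 len=7 : 62 c2 72 a8 72 e1 3f
[2] 0x02->0x10 len=8 : 89 1d 62 c2 72 a8 72 e1
query mem[0x0a]=0x3f, mem[0x04]=0x62, mem[0x26]=0xff, mem[0x2b]=0xe1, mem[0x13]=0xc2

MEM[0x0a,0x04,0x26,0x2b,0x13] = 3f 62 ff e1 c2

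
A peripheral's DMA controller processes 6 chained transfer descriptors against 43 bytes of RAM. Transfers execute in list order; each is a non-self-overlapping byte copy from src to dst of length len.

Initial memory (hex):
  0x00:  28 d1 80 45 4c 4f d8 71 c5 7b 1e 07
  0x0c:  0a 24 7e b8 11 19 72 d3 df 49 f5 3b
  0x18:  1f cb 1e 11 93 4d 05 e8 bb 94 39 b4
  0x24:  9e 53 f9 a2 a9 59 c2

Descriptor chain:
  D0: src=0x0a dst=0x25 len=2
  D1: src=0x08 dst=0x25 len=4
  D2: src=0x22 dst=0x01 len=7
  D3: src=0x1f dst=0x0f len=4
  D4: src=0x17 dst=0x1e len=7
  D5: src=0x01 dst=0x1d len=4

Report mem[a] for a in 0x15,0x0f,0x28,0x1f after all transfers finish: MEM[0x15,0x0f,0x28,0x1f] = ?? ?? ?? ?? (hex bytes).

#0 dst[0x25+2] := {0x1e,0x07}
#1 dst[0x25+4] := {0xc5,0x7b,0x1e,0x07}
#2 dst[0x01+7] := {0x39,0xb4,0x9e,0xc5,0x7b,0x1e,0x07}
#3 dst[0x0f+4] := {0xe8,0xbb,0x94,0x39}
#4 dst[0x1e+7] := {0x3b,0x1f,0xcb,0x1e,0x11,0x93,0x4d}
#5 dst[0x1d+4] := {0x39,0xb4,0x9e,0xc5}
query mem[0x15]=0x49, mem[0x0f]=0xe8, mem[0x28]=0x07, mem[0x1f]=0x9e

MEM[0x15,0x0f,0x28,0x1f] = 49 e8 07 9e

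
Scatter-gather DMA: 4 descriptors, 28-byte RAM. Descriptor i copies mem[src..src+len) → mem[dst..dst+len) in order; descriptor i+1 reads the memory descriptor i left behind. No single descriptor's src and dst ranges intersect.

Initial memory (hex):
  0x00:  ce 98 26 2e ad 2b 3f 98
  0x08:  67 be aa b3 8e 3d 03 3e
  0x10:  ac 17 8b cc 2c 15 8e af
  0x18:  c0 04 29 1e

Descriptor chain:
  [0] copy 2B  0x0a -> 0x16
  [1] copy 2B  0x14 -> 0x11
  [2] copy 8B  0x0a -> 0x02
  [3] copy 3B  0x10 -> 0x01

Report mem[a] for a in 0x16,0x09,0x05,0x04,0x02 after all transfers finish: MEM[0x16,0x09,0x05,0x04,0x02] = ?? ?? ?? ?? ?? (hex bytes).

#0 dst[0x16+2] := {0xaa,0xb3}
#1 dst[0x11+2] := {0x2c,0x15}
#2 dst[0x02+8] := {0xaa,0xb3,0x8e,0x3d,0x03,0x3e,0xac,0x2c}
#3 dst[0x01+3] := {0xac,0x2c,0x15}
query mem[0x16]=0xaa, mem[0x09]=0x2c, mem[0x05]=0x3d, mem[0x04]=0x8e, mem[0x02]=0x2c

MEM[0x16,0x09,0x05,0x04,0x02] = aa 2c 3d 8e 2c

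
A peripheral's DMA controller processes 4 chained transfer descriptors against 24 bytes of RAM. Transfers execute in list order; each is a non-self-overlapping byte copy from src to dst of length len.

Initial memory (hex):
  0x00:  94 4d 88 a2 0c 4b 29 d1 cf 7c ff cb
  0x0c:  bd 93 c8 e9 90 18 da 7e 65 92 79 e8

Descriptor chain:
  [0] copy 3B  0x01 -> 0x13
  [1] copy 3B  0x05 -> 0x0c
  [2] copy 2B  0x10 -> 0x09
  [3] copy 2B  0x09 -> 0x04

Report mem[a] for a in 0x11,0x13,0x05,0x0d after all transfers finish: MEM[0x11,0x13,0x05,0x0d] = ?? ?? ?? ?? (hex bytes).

MEM[0x11,0x13,0x05,0x0d] = 18 4d 18 29

#0 dst[0x13+3] := {0x4d,0x88,0xa2}
#1 dst[0x0c+3] := {0x4b,0x29,0xd1}
#2 dst[0x09+2] := {0x90,0x18}
#3 dst[0x04+2] := {0x90,0x18}
query mem[0x11]=0x18, mem[0x13]=0x4d, mem[0x05]=0x18, mem[0x0d]=0x29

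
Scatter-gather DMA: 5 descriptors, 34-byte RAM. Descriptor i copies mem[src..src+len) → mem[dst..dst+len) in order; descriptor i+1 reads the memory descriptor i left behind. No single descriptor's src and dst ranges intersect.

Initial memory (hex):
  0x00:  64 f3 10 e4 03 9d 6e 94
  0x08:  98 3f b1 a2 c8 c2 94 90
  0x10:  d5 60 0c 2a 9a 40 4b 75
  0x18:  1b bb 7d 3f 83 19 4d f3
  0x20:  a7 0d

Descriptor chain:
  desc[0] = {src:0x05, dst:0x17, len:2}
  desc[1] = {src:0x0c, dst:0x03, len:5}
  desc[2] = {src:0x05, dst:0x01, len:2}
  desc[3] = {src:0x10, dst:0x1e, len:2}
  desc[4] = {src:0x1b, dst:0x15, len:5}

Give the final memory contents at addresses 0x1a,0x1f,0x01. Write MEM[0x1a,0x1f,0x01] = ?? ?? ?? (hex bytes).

D0: mem[0x17..0x18] <- [9d 6e]
D1: mem[0x03..0x07] <- [c8 c2 94 90 d5]
D2: mem[0x01..0x02] <- [94 90]
D3: mem[0x1e..0x1f] <- [d5 60]
D4: mem[0x15..0x19] <- [3f 83 19 d5 60]
query mem[0x1a]=0x7d, mem[0x1f]=0x60, mem[0x01]=0x94

MEM[0x1a,0x1f,0x01] = 7d 60 94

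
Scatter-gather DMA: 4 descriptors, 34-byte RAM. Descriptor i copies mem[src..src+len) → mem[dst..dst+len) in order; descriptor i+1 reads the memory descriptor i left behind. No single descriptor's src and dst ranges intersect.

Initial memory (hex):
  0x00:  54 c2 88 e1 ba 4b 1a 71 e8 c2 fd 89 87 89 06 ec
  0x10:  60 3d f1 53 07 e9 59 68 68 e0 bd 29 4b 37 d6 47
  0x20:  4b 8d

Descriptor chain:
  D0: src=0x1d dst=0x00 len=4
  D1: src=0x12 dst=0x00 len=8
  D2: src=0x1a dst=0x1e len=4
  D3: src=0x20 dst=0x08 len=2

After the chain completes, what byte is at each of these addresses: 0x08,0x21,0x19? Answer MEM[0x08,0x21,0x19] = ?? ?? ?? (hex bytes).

MEM[0x08,0x21,0x19] = 4b 37 e0

[0] 0x1d->0x00 len=4 : 37 d6 47 4b
[1] 0x12->0x00 len=8 : f1 53 07 e9 59 68 68 e0
[2] 0x1a->0x1e len=4 : bd 29 4b 37
[3] 0x20->0x08 len=2 : 4b 37
query mem[0x08]=0x4b, mem[0x21]=0x37, mem[0x19]=0xe0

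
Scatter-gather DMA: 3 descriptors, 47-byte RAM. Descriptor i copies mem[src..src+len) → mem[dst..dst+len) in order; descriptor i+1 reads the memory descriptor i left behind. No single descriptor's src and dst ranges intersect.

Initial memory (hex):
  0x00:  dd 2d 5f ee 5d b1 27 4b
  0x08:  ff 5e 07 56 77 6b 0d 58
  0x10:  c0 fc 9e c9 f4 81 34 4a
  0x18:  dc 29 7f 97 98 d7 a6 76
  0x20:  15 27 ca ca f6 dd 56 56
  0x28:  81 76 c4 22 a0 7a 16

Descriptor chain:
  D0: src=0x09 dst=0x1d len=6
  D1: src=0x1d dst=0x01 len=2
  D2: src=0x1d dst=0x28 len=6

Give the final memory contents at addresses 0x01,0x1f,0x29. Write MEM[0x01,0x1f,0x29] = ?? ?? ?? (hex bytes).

MEM[0x01,0x1f,0x29] = 5e 56 07

#0 dst[0x1d+6] := {0x5e,0x07,0x56,0x77,0x6b,0x0d}
#1 dst[0x01+2] := {0x5e,0x07}
#2 dst[0x28+6] := {0x5e,0x07,0x56,0x77,0x6b,0x0d}
query mem[0x01]=0x5e, mem[0x1f]=0x56, mem[0x29]=0x07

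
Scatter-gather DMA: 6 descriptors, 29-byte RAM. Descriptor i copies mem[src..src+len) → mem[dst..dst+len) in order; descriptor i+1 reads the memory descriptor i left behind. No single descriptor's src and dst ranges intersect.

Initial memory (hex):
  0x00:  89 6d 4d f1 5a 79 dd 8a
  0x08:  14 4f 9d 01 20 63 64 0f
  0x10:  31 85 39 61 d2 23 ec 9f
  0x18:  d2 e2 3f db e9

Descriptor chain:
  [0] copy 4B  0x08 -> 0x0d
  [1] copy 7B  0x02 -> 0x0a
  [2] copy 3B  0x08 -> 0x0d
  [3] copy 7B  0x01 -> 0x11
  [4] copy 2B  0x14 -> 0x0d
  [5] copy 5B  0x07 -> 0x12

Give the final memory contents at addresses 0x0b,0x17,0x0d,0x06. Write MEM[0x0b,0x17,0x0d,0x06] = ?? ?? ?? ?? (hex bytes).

MEM[0x0b,0x17,0x0d,0x06] = f1 8a 5a dd

[0] 0x08->0x0d len=4 : 14 4f 9d 01
[1] 0x02->0x0a len=7 : 4d f1 5a 79 dd 8a 14
[2] 0x08->0x0d len=3 : 14 4f 4d
[3] 0x01->0x11 len=7 : 6d 4d f1 5a 79 dd 8a
[4] 0x14->0x0d len=2 : 5a 79
[5] 0x07->0x12 len=5 : 8a 14 4f 4d f1
query mem[0x0b]=0xf1, mem[0x17]=0x8a, mem[0x0d]=0x5a, mem[0x06]=0xdd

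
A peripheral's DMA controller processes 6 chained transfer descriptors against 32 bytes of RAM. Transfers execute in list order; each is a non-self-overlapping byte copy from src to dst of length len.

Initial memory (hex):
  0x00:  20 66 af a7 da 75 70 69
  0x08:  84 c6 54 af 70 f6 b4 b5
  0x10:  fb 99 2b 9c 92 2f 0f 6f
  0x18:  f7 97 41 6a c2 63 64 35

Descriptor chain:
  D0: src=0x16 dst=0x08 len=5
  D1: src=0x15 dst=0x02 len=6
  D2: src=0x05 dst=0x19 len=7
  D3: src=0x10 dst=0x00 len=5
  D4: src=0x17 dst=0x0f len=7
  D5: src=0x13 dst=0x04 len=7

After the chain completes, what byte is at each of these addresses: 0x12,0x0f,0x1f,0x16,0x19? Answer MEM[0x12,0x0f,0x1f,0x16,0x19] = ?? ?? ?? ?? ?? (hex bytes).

  after D0: wrote 5B at 0x08 = 0f6ff79741
  after D1: wrote 6B at 0x02 = 2f0f6ff79741
  after D2: wrote 7B at 0x19 = f797410f6ff797
  after D3: wrote 5B at 0x00 = fb992b9c92
  after D4: wrote 7B at 0x0f = 6ff7f797410f6f
  after D5: wrote 7B at 0x04 = 410f6f0f6ff7f7
query mem[0x12]=0x97, mem[0x0f]=0x6f, mem[0x1f]=0x97, mem[0x16]=0x0f, mem[0x19]=0xf7

MEM[0x12,0x0f,0x1f,0x16,0x19] = 97 6f 97 0f f7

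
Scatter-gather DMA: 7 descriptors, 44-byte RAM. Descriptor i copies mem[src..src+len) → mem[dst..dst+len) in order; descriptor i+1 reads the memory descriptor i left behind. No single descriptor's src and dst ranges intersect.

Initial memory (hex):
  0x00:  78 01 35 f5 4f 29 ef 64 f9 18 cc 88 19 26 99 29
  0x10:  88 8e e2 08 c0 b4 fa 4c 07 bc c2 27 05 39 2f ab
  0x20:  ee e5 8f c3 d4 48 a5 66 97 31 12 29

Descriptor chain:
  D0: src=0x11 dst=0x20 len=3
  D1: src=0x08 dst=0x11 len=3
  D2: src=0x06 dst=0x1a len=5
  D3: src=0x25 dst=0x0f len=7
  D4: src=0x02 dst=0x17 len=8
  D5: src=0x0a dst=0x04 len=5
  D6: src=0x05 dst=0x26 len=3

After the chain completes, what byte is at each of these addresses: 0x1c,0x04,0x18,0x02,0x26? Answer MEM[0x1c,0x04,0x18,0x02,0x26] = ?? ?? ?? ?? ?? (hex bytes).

MEM[0x1c,0x04,0x18,0x02,0x26] = 64 cc f5 35 88

D0: mem[0x20..0x22] <- [8e e2 08]
D1: mem[0x11..0x13] <- [f9 18 cc]
D2: mem[0x1a..0x1e] <- [ef 64 f9 18 cc]
D3: mem[0x0f..0x15] <- [48 a5 66 97 31 12 29]
D4: mem[0x17..0x1e] <- [35 f5 4f 29 ef 64 f9 18]
D5: mem[0x04..0x08] <- [cc 88 19 26 99]
D6: mem[0x26..0x28] <- [88 19 26]
query mem[0x1c]=0x64, mem[0x04]=0xcc, mem[0x18]=0xf5, mem[0x02]=0x35, mem[0x26]=0x88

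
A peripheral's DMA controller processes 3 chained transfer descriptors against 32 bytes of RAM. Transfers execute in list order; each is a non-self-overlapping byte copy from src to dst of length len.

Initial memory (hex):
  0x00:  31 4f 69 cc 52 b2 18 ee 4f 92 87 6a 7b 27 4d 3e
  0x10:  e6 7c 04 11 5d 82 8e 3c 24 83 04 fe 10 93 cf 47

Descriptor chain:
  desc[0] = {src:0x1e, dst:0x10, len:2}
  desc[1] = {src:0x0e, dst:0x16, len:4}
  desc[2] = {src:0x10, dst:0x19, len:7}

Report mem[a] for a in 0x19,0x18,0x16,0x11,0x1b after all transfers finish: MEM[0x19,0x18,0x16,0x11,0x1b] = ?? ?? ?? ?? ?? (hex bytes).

MEM[0x19,0x18,0x16,0x11,0x1b] = cf cf 4d 47 04

#0 dst[0x10+2] := {0xcf,0x47}
#1 dst[0x16+4] := {0x4d,0x3e,0xcf,0x47}
#2 dst[0x19+7] := {0xcf,0x47,0x04,0x11,0x5d,0x82,0x4d}
query mem[0x19]=0xcf, mem[0x18]=0xcf, mem[0x16]=0x4d, mem[0x11]=0x47, mem[0x1b]=0x04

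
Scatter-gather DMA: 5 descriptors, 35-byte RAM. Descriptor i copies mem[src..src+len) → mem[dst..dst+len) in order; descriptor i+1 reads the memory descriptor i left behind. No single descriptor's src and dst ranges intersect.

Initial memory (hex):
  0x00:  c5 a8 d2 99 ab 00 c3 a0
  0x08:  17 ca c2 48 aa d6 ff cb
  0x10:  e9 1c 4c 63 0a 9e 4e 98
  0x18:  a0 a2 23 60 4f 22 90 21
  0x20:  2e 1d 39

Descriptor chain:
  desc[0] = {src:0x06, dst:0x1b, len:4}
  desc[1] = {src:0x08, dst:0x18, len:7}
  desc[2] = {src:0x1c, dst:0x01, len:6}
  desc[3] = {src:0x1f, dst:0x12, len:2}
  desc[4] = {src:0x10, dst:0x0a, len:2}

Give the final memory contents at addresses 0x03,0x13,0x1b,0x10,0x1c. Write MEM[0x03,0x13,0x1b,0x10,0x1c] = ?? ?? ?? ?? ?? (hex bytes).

MEM[0x03,0x13,0x1b,0x10,0x1c] = ff 2e 48 e9 aa

D0: mem[0x1b..0x1e] <- [c3 a0 17 ca]
D1: mem[0x18..0x1e] <- [17 ca c2 48 aa d6 ff]
D2: mem[0x01..0x06] <- [aa d6 ff 21 2e 1d]
D3: mem[0x12..0x13] <- [21 2e]
D4: mem[0x0a..0x0b] <- [e9 1c]
query mem[0x03]=0xff, mem[0x13]=0x2e, mem[0x1b]=0x48, mem[0x10]=0xe9, mem[0x1c]=0xaa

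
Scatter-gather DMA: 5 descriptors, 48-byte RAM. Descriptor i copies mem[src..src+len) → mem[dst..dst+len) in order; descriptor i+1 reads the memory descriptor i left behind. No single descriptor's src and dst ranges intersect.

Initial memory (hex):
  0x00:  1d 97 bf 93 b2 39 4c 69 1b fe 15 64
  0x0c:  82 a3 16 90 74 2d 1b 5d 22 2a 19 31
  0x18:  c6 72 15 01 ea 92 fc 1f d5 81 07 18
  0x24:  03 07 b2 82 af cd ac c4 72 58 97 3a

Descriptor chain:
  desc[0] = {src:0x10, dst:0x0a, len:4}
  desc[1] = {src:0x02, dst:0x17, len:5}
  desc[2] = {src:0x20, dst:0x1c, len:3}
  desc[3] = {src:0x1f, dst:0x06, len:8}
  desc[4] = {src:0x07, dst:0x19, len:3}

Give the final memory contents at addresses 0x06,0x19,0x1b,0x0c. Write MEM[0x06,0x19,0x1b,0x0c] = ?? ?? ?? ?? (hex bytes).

D0: mem[0x0a..0x0d] <- [74 2d 1b 5d]
D1: mem[0x17..0x1b] <- [bf 93 b2 39 4c]
D2: mem[0x1c..0x1e] <- [d5 81 07]
D3: mem[0x06..0x0d] <- [1f d5 81 07 18 03 07 b2]
D4: mem[0x19..0x1b] <- [d5 81 07]
query mem[0x06]=0x1f, mem[0x19]=0xd5, mem[0x1b]=0x07, mem[0x0c]=0x07

MEM[0x06,0x19,0x1b,0x0c] = 1f d5 07 07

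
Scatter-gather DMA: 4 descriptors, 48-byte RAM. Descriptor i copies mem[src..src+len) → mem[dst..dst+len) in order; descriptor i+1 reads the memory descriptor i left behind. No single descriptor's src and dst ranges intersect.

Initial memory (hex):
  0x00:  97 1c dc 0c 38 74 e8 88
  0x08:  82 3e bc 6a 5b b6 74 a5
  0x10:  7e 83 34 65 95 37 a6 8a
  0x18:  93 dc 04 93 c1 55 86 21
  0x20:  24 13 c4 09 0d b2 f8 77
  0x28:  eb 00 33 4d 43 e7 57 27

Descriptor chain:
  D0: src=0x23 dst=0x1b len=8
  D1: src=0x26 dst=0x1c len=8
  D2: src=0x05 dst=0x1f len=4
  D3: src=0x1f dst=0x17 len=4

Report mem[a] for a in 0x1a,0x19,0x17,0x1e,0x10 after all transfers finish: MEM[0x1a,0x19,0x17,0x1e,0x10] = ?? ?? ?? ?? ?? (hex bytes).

MEM[0x1a,0x19,0x17,0x1e,0x10] = 82 88 74 eb 7e

  after D0: wrote 8B at 0x1b = 090db2f877eb0033
  after D1: wrote 8B at 0x1c = f877eb00334d43e7
  after D2: wrote 4B at 0x1f = 74e88882
  after D3: wrote 4B at 0x17 = 74e88882
query mem[0x1a]=0x82, mem[0x19]=0x88, mem[0x17]=0x74, mem[0x1e]=0xeb, mem[0x10]=0x7e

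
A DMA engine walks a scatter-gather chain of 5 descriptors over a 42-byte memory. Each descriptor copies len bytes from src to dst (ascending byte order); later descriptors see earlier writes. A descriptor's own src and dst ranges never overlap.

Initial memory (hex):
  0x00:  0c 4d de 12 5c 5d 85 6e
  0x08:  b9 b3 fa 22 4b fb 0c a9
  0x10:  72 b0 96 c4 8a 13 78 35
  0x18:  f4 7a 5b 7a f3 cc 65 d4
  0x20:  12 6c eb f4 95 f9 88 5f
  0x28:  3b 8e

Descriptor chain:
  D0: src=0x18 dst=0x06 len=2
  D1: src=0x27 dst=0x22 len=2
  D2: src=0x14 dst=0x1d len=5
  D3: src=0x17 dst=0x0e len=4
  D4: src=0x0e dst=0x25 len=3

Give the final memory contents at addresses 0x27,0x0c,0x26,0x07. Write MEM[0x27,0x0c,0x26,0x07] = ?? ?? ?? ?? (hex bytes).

MEM[0x27,0x0c,0x26,0x07] = 7a 4b f4 7a

  after D0: wrote 2B at 0x06 = f47a
  after D1: wrote 2B at 0x22 = 5f3b
  after D2: wrote 5B at 0x1d = 8a137835f4
  after D3: wrote 4B at 0x0e = 35f47a5b
  after D4: wrote 3B at 0x25 = 35f47a
query mem[0x27]=0x7a, mem[0x0c]=0x4b, mem[0x26]=0xf4, mem[0x07]=0x7a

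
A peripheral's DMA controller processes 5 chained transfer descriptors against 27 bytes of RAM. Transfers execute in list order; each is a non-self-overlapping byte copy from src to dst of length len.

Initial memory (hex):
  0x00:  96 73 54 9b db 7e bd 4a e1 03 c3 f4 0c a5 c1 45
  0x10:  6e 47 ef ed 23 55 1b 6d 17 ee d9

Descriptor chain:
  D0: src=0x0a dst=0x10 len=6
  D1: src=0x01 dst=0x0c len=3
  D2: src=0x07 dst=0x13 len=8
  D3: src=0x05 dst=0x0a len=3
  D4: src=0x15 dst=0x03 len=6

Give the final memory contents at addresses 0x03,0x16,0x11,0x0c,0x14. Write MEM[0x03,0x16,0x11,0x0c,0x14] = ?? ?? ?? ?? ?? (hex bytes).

D0: mem[0x10..0x15] <- [c3 f4 0c a5 c1 45]
D1: mem[0x0c..0x0e] <- [73 54 9b]
D2: mem[0x13..0x1a] <- [4a e1 03 c3 f4 73 54 9b]
D3: mem[0x0a..0x0c] <- [7e bd 4a]
D4: mem[0x03..0x08] <- [03 c3 f4 73 54 9b]
query mem[0x03]=0x03, mem[0x16]=0xc3, mem[0x11]=0xf4, mem[0x0c]=0x4a, mem[0x14]=0xe1

MEM[0x03,0x16,0x11,0x0c,0x14] = 03 c3 f4 4a e1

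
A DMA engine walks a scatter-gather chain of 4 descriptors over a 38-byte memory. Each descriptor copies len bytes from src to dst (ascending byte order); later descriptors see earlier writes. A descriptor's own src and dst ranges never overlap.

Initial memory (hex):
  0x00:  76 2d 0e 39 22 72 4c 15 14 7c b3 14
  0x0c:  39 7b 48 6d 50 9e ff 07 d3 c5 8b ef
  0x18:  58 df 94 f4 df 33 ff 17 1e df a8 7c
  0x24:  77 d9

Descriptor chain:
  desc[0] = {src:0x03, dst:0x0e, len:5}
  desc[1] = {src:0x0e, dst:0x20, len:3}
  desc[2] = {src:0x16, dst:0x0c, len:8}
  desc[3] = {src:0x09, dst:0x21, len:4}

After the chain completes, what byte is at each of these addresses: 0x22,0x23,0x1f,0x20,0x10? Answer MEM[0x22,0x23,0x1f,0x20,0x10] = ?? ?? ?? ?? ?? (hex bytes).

MEM[0x22,0x23,0x1f,0x20,0x10] = b3 14 17 39 94

D0: mem[0x0e..0x12] <- [39 22 72 4c 15]
D1: mem[0x20..0x22] <- [39 22 72]
D2: mem[0x0c..0x13] <- [8b ef 58 df 94 f4 df 33]
D3: mem[0x21..0x24] <- [7c b3 14 8b]
query mem[0x22]=0xb3, mem[0x23]=0x14, mem[0x1f]=0x17, mem[0x20]=0x39, mem[0x10]=0x94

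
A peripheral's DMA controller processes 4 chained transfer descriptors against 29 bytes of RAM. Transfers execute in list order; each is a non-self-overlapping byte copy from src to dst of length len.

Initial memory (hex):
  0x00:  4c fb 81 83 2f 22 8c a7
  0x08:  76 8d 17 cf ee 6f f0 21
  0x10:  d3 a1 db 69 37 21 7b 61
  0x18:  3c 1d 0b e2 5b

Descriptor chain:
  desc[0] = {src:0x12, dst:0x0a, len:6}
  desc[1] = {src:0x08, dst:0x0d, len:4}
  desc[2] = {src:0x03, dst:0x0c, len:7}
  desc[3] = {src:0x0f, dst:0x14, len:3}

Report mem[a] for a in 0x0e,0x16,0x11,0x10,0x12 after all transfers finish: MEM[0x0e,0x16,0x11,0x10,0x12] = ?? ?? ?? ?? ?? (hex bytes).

MEM[0x0e,0x16,0x11,0x10,0x12] = 22 76 76 a7 8d

#0 dst[0x0a+6] := {0xdb,0x69,0x37,0x21,0x7b,0x61}
#1 dst[0x0d+4] := {0x76,0x8d,0xdb,0x69}
#2 dst[0x0c+7] := {0x83,0x2f,0x22,0x8c,0xa7,0x76,0x8d}
#3 dst[0x14+3] := {0x8c,0xa7,0x76}
query mem[0x0e]=0x22, mem[0x16]=0x76, mem[0x11]=0x76, mem[0x10]=0xa7, mem[0x12]=0x8d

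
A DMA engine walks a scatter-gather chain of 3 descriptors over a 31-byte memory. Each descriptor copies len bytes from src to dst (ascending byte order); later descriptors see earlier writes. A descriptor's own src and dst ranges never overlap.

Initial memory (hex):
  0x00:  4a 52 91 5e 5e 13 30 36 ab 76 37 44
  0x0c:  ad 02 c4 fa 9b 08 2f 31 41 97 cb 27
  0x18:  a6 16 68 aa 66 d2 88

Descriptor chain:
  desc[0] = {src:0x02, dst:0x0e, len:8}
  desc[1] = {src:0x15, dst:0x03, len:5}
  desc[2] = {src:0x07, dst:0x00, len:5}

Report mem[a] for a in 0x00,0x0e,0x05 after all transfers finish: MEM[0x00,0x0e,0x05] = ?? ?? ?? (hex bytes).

#0 dst[0x0e+8] := {0x91,0x5e,0x5e,0x13,0x30,0x36,0xab,0x76}
#1 dst[0x03+5] := {0x76,0xcb,0x27,0xa6,0x16}
#2 dst[0x00+5] := {0x16,0xab,0x76,0x37,0x44}
query mem[0x00]=0x16, mem[0x0e]=0x91, mem[0x05]=0x27

MEM[0x00,0x0e,0x05] = 16 91 27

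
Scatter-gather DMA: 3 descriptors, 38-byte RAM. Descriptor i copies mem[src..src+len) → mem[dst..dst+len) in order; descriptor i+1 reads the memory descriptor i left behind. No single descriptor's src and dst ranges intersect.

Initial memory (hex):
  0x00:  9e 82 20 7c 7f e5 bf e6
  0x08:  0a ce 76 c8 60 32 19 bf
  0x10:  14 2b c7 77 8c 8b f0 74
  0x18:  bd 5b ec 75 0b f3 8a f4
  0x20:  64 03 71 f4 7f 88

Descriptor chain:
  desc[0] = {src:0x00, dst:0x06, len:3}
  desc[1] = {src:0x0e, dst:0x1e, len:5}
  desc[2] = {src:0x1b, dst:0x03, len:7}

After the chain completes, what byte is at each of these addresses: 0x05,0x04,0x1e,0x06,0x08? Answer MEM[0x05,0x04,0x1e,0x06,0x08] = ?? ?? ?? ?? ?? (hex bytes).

MEM[0x05,0x04,0x1e,0x06,0x08] = f3 0b 19 19 14

[0] 0x00->0x06 len=3 : 9e 82 20
[1] 0x0e->0x1e len=5 : 19 bf 14 2b c7
[2] 0x1b->0x03 len=7 : 75 0b f3 19 bf 14 2b
query mem[0x05]=0xf3, mem[0x04]=0x0b, mem[0x1e]=0x19, mem[0x06]=0x19, mem[0x08]=0x14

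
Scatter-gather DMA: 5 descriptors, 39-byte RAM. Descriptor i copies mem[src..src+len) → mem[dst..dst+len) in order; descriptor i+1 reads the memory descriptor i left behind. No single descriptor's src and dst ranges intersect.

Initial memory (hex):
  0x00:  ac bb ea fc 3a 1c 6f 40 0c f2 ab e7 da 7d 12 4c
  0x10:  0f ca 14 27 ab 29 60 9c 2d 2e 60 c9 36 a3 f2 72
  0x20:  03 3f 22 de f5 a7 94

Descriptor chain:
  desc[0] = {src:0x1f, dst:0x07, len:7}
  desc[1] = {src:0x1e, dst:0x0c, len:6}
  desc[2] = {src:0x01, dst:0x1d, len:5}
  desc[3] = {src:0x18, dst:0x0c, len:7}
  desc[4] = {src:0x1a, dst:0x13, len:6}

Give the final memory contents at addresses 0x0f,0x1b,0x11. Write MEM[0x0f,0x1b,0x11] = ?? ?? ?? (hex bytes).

[0] 0x1f->0x07 len=7 : 72 03 3f 22 de f5 a7
[1] 0x1e->0x0c len=6 : f2 72 03 3f 22 de
[2] 0x01->0x1d len=5 : bb ea fc 3a 1c
[3] 0x18->0x0c len=7 : 2d 2e 60 c9 36 bb ea
[4] 0x1a->0x13 len=6 : 60 c9 36 bb ea fc
query mem[0x0f]=0xc9, mem[0x1b]=0xc9, mem[0x11]=0xbb

MEM[0x0f,0x1b,0x11] = c9 c9 bb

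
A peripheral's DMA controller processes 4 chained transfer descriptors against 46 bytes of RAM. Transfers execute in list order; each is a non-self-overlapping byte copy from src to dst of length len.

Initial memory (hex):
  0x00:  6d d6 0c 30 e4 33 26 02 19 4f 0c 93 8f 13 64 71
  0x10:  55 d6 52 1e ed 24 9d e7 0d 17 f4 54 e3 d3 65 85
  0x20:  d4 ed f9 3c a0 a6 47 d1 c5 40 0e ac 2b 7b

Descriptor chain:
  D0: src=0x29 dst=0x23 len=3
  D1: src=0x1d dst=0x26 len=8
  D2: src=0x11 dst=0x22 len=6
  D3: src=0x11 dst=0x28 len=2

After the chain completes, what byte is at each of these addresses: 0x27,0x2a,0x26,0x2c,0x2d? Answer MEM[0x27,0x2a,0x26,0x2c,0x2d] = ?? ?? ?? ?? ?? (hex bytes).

MEM[0x27,0x2a,0x26,0x2c,0x2d] = 9d ed 24 40 0e

[0] 0x29->0x23 len=3 : 40 0e ac
[1] 0x1d->0x26 len=8 : d3 65 85 d4 ed f9 40 0e
[2] 0x11->0x22 len=6 : d6 52 1e ed 24 9d
[3] 0x11->0x28 len=2 : d6 52
query mem[0x27]=0x9d, mem[0x2a]=0xed, mem[0x26]=0x24, mem[0x2c]=0x40, mem[0x2d]=0x0e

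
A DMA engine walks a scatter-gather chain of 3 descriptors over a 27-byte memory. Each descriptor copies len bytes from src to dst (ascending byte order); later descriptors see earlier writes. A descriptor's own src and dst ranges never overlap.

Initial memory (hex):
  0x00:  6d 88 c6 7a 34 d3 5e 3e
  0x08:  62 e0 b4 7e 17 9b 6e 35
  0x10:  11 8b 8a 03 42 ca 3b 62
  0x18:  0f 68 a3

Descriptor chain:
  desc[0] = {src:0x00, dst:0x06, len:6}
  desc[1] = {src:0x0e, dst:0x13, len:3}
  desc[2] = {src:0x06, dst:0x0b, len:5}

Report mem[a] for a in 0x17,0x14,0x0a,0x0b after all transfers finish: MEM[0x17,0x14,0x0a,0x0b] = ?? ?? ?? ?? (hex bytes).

  after D0: wrote 6B at 0x06 = 6d88c67a34d3
  after D1: wrote 3B at 0x13 = 6e3511
  after D2: wrote 5B at 0x0b = 6d88c67a34
query mem[0x17]=0x62, mem[0x14]=0x35, mem[0x0a]=0x34, mem[0x0b]=0x6d

MEM[0x17,0x14,0x0a,0x0b] = 62 35 34 6d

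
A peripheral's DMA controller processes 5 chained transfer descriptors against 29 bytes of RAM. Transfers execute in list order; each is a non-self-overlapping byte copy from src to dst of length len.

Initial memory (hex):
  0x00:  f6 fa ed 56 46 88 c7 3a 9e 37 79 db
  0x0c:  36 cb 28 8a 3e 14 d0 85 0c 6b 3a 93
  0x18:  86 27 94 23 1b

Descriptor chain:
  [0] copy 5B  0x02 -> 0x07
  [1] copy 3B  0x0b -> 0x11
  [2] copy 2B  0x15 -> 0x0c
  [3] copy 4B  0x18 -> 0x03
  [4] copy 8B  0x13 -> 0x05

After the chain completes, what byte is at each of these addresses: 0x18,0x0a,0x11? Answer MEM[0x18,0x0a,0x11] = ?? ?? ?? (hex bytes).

  after D0: wrote 5B at 0x07 = ed564688c7
  after D1: wrote 3B at 0x11 = c736cb
  after D2: wrote 2B at 0x0c = 6b3a
  after D3: wrote 4B at 0x03 = 86279423
  after D4: wrote 8B at 0x05 = cb0c6b3a93862794
query mem[0x18]=0x86, mem[0x0a]=0x86, mem[0x11]=0xc7

MEM[0x18,0x0a,0x11] = 86 86 c7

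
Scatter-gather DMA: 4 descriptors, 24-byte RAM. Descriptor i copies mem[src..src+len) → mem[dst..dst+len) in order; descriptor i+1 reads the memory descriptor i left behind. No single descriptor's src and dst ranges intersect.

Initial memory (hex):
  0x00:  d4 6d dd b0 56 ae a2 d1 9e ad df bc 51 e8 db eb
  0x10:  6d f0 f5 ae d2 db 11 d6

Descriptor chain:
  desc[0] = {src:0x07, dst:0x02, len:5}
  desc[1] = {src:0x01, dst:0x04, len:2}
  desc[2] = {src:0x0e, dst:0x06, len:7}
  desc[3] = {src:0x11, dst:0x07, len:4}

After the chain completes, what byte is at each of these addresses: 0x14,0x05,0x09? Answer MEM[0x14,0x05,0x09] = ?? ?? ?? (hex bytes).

MEM[0x14,0x05,0x09] = d2 d1 ae

  after D0: wrote 5B at 0x02 = d19eaddfbc
  after D1: wrote 2B at 0x04 = 6dd1
  after D2: wrote 7B at 0x06 = dbeb6df0f5aed2
  after D3: wrote 4B at 0x07 = f0f5aed2
query mem[0x14]=0xd2, mem[0x05]=0xd1, mem[0x09]=0xae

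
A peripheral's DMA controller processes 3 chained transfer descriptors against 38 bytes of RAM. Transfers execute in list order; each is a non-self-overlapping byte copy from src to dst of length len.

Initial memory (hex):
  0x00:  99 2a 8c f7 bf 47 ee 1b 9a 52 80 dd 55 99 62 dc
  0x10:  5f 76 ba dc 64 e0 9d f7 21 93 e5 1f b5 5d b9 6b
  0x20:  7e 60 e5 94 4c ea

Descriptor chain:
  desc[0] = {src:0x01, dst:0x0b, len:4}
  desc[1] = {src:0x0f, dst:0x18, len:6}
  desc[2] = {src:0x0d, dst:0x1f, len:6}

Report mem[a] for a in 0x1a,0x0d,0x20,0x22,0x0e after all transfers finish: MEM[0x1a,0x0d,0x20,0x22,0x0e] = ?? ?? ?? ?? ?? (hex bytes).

MEM[0x1a,0x0d,0x20,0x22,0x0e] = 76 f7 bf 5f bf

#0 dst[0x0b+4] := {0x2a,0x8c,0xf7,0xbf}
#1 dst[0x18+6] := {0xdc,0x5f,0x76,0xba,0xdc,0x64}
#2 dst[0x1f+6] := {0xf7,0xbf,0xdc,0x5f,0x76,0xba}
query mem[0x1a]=0x76, mem[0x0d]=0xf7, mem[0x20]=0xbf, mem[0x22]=0x5f, mem[0x0e]=0xbf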